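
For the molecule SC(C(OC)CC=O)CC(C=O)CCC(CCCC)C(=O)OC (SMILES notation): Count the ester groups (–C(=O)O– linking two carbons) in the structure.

1

The ester motif appears at heavy-atom position 20 in the SMILES.
Other groups present: 2 aldehyde, 1 ether, 1 thiol.
Ester count: 1.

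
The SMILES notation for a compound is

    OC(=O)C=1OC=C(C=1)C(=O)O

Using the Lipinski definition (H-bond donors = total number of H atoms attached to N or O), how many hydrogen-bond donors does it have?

2

Donors: find every N or O and count the H atoms it carries.
  atom 1 (O): bond orders sum to 1 → 1 H
  atom 3 (O): bond orders sum to 2 → 0 H
  atom 5 (O): bond orders sum to 2 → 0 H
  atom 10 (O): bond orders sum to 2 → 0 H
  atom 11 (O): bond orders sum to 1 → 1 H
Lipinski HBD = 2.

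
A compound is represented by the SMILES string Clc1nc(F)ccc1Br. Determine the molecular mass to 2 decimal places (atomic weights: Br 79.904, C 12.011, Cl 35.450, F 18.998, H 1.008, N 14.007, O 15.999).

210.43 g/mol

First, the molecular formula is C5H2BrClFN (counting implicit H from valence).
  Br: 1 × 79.904 = 79.904
  C: 5 × 12.011 = 60.055
  Cl: 1 × 35.450 = 35.450
  F: 1 × 18.998 = 18.998
  H: 2 × 1.008 = 2.016
  N: 1 × 14.007 = 14.007
Sum: 1×79.904 + 5×12.011 + 1×35.450 + 1×18.998 + 2×1.008 + 1×14.007 = 210.430 → 210.43 g/mol.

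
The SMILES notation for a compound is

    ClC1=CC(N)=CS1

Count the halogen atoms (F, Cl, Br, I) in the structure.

Halogen atoms appear at heavy-atom position 1 (1×Cl).
Other groups present: 1 primary amine.
Halogen count: 1.

1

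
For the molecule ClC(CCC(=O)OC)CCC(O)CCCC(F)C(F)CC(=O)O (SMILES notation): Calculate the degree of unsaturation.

Degree of unsaturation = (number of rings) + (number of π bonds).
Ring closures in the SMILES: 0.
π bonds: 2 double bonds (each 1 DoU) → 2 DoU from unsaturation.
Total DoU = 0 + 2 = 2.

2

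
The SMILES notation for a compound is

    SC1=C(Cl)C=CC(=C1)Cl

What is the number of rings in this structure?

1

In SMILES, each pair of matching ring-closure digits denotes one ring-closing bond; the number of such bonds equals the number of independent rings.
Ring-closure bonds here: 1.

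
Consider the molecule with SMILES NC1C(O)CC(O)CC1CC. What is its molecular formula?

Walk through each heavy atom and fill implicit hydrogens from standard valence (C 4, N 3, O 2, S 2, halogen 1):
  atom 1: N, bond orders sum to 1 (valence 3) → 2 H
  atom 2: C, bond orders sum to 3 (valence 4) → 1 H
  atom 3: C, bond orders sum to 3 (valence 4) → 1 H
  atom 4: O, bond orders sum to 1 (valence 2) → 1 H
  atom 5: C, bond orders sum to 2 (valence 4) → 2 H
  atom 6: C, bond orders sum to 3 (valence 4) → 1 H
  atom 7: O, bond orders sum to 1 (valence 2) → 1 H
  atom 8: C, bond orders sum to 2 (valence 4) → 2 H
  atom 9: C, bond orders sum to 3 (valence 4) → 1 H
  atom 10: C, bond orders sum to 2 (valence 4) → 2 H
  atom 11: C, bond orders sum to 1 (valence 4) → 3 H
Totals → C:8, H:17, N:1, O:2.

C8H17NO2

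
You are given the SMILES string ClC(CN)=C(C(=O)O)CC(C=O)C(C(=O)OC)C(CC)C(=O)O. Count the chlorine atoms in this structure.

Scan the SMILES for Cl atoms (remember two-letter symbols like Cl and Br are single atoms).
Chlorine count: 1.

1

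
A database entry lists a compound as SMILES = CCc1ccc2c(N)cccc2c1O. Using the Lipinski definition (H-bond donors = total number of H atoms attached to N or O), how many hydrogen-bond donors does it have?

3

Donors: find every N or O and count the H atoms it carries.
  atom 8 (N): bond orders sum to 1 → 2 H
  atom 14 (O): bond orders sum to 1 → 1 H
Lipinski HBD = 3.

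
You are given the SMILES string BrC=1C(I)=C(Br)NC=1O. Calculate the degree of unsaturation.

Molecular formula: C4H2Br2INO.
DoU = (2C + 2 + N − H − X) / 2, where X is the halogen count and O/S are ignored.
    = (2·4 + 2 + 1 − 2 − 3) / 2 = 6 / 2 = 3.

3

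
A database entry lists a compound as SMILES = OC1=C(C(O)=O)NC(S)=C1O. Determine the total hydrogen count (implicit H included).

5

Walk through each heavy atom and fill implicit hydrogens from standard valence (C 4, N 3, O 2, S 2, halogen 1):
  atom 1: O, bond orders sum to 1 (valence 2) → 1 H
  atom 2: C, bond orders sum to 4 (valence 4) → 0 H
  atom 3: C, bond orders sum to 4 (valence 4) → 0 H
  atom 4: C, bond orders sum to 4 (valence 4) → 0 H
  atom 5: O, bond orders sum to 1 (valence 2) → 1 H
  atom 6: O, bond orders sum to 2 (valence 2) → 0 H
  atom 7: N, bond orders sum to 2 (valence 3) → 1 H
  atom 8: C, bond orders sum to 4 (valence 4) → 0 H
  atom 9: S, bond orders sum to 1 (valence 2) → 1 H
  atom 10: C, bond orders sum to 4 (valence 4) → 0 H
  atom 11: O, bond orders sum to 1 (valence 2) → 1 H
Total hydrogens: 5.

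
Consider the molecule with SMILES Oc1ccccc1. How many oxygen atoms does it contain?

1

Scan the SMILES for O atoms (remember two-letter symbols like Cl and Br are single atoms).
Oxygen count: 1.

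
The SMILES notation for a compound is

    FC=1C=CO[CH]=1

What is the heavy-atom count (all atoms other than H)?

Every atom symbol written in the SMILES (organic subset) is one heavy atom; implicit H are not written.
Heavy atoms by element → C:4, F:1, O:1.
Total: 6.

6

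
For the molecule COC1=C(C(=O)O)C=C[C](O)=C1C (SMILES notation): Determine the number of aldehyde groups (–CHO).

Scan the SMILES for the aldehyde motif — none present.
Groups that are present: 1 carboxylic acid, 1 ether, 1 hydroxyl.

0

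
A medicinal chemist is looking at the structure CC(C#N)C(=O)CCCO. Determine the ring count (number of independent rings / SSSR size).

In SMILES, each pair of matching ring-closure digits denotes one ring-closing bond; the number of such bonds equals the number of independent rings.
Ring-closure bonds here: 0.

0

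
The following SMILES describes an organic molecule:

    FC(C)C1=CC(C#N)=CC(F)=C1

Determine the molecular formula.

Walk through each heavy atom and fill implicit hydrogens from standard valence (C 4, N 3, O 2, S 2, halogen 1):
  atom 1: F (halogen, monovalent) → 0 H
  atom 2: C, bond orders sum to 3 (valence 4) → 1 H
  atom 3: C, bond orders sum to 1 (valence 4) → 3 H
  atom 4: C, bond orders sum to 4 (valence 4) → 0 H
  atom 5: C, bond orders sum to 3 (valence 4) → 1 H
  atom 6: C, bond orders sum to 4 (valence 4) → 0 H
  atom 7: C, bond orders sum to 4 (valence 4) → 0 H
  atom 8: N, bond orders sum to 3 (valence 3) → 0 H
  atom 9: C, bond orders sum to 3 (valence 4) → 1 H
  atom 10: C, bond orders sum to 4 (valence 4) → 0 H
  atom 11: F (halogen, monovalent) → 0 H
  atom 12: C, bond orders sum to 3 (valence 4) → 1 H
Totals → C:9, H:7, F:2, N:1.

C9H7F2N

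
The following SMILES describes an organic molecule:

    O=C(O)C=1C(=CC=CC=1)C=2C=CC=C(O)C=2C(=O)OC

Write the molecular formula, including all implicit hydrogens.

C15H12O5

Walk through each heavy atom and fill implicit hydrogens from standard valence (C 4, N 3, O 2, S 2, halogen 1):
  atom 1: O, bond orders sum to 2 (valence 2) → 0 H
  atom 2: C, bond orders sum to 4 (valence 4) → 0 H
  atom 3: O, bond orders sum to 1 (valence 2) → 1 H
  atom 4: C, bond orders sum to 4 (valence 4) → 0 H
  atom 5: C, bond orders sum to 4 (valence 4) → 0 H
  atom 6: C, bond orders sum to 3 (valence 4) → 1 H
  atom 7: C, bond orders sum to 3 (valence 4) → 1 H
  atom 8: C, bond orders sum to 3 (valence 4) → 1 H
  atom 9: C, bond orders sum to 3 (valence 4) → 1 H
  atom 10: C, bond orders sum to 4 (valence 4) → 0 H
  atom 11: C, bond orders sum to 3 (valence 4) → 1 H
  atom 12: C, bond orders sum to 3 (valence 4) → 1 H
  atom 13: C, bond orders sum to 3 (valence 4) → 1 H
  atom 14: C, bond orders sum to 4 (valence 4) → 0 H
  atom 15: O, bond orders sum to 1 (valence 2) → 1 H
  atom 16: C, bond orders sum to 4 (valence 4) → 0 H
  atom 17: C, bond orders sum to 4 (valence 4) → 0 H
  atom 18: O, bond orders sum to 2 (valence 2) → 0 H
  atom 19: O, bond orders sum to 2 (valence 2) → 0 H
  atom 20: C, bond orders sum to 1 (valence 4) → 3 H
Totals → C:15, H:12, O:5.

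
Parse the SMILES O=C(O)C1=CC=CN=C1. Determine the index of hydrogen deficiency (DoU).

5

Molecular formula: C6H5NO2.
DoU = (2C + 2 + N − H − X) / 2, where X is the halogen count and O/S are ignored.
    = (2·6 + 2 + 1 − 5 − 0) / 2 = 10 / 2 = 5.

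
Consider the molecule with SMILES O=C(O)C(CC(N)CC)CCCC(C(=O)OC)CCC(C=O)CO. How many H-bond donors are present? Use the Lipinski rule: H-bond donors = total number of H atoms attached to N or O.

4

Donors: find every N or O and count the H atoms it carries.
  atom 1 (O): bond orders sum to 2 → 0 H
  atom 3 (O): bond orders sum to 1 → 1 H
  atom 7 (N): bond orders sum to 1 → 2 H
  atom 15 (O): bond orders sum to 2 → 0 H
  atom 16 (O): bond orders sum to 2 → 0 H
  atom 22 (O): bond orders sum to 2 → 0 H
  atom 24 (O): bond orders sum to 1 → 1 H
Lipinski HBD = 4.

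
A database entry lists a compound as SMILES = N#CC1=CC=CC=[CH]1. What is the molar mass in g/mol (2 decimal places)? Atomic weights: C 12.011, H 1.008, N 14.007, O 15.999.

First, the molecular formula is C7H5N (counting implicit H from valence).
  C: 7 × 12.011 = 84.077
  H: 5 × 1.008 = 5.040
  N: 1 × 14.007 = 14.007
Sum: 7×12.011 + 5×1.008 + 1×14.007 = 103.124 → 103.12 g/mol.

103.12 g/mol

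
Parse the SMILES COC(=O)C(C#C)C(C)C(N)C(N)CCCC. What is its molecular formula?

C13H24N2O2

Walk through each heavy atom and fill implicit hydrogens from standard valence (C 4, N 3, O 2, S 2, halogen 1):
  atom 1: C, bond orders sum to 1 (valence 4) → 3 H
  atom 2: O, bond orders sum to 2 (valence 2) → 0 H
  atom 3: C, bond orders sum to 4 (valence 4) → 0 H
  atom 4: O, bond orders sum to 2 (valence 2) → 0 H
  atom 5: C, bond orders sum to 3 (valence 4) → 1 H
  atom 6: C, bond orders sum to 4 (valence 4) → 0 H
  atom 7: C, bond orders sum to 3 (valence 4) → 1 H
  atom 8: C, bond orders sum to 3 (valence 4) → 1 H
  atom 9: C, bond orders sum to 1 (valence 4) → 3 H
  atom 10: C, bond orders sum to 3 (valence 4) → 1 H
  atom 11: N, bond orders sum to 1 (valence 3) → 2 H
  atom 12: C, bond orders sum to 3 (valence 4) → 1 H
  atom 13: N, bond orders sum to 1 (valence 3) → 2 H
  atom 14: C, bond orders sum to 2 (valence 4) → 2 H
  atom 15: C, bond orders sum to 2 (valence 4) → 2 H
  atom 16: C, bond orders sum to 2 (valence 4) → 2 H
  atom 17: C, bond orders sum to 1 (valence 4) → 3 H
Totals → C:13, H:24, N:2, O:2.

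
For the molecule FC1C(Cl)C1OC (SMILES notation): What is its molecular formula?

Walk through each heavy atom and fill implicit hydrogens from standard valence (C 4, N 3, O 2, S 2, halogen 1):
  atom 1: F (halogen, monovalent) → 0 H
  atom 2: C, bond orders sum to 3 (valence 4) → 1 H
  atom 3: C, bond orders sum to 3 (valence 4) → 1 H
  atom 4: Cl (halogen, monovalent) → 0 H
  atom 5: C, bond orders sum to 3 (valence 4) → 1 H
  atom 6: O, bond orders sum to 2 (valence 2) → 0 H
  atom 7: C, bond orders sum to 1 (valence 4) → 3 H
Totals → C:4, H:6, Cl:1, F:1, O:1.
In Hill order: C4H6ClFO.

C4H6ClFO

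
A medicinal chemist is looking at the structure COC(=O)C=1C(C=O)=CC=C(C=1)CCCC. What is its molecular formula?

Walk through each heavy atom and fill implicit hydrogens from standard valence (C 4, N 3, O 2, S 2, halogen 1):
  atom 1: C, bond orders sum to 1 (valence 4) → 3 H
  atom 2: O, bond orders sum to 2 (valence 2) → 0 H
  atom 3: C, bond orders sum to 4 (valence 4) → 0 H
  atom 4: O, bond orders sum to 2 (valence 2) → 0 H
  atom 5: C, bond orders sum to 4 (valence 4) → 0 H
  atom 6: C, bond orders sum to 4 (valence 4) → 0 H
  atom 7: C, bond orders sum to 3 (valence 4) → 1 H
  atom 8: O, bond orders sum to 2 (valence 2) → 0 H
  atom 9: C, bond orders sum to 3 (valence 4) → 1 H
  atom 10: C, bond orders sum to 3 (valence 4) → 1 H
  atom 11: C, bond orders sum to 4 (valence 4) → 0 H
  atom 12: C, bond orders sum to 3 (valence 4) → 1 H
  atom 13: C, bond orders sum to 2 (valence 4) → 2 H
  atom 14: C, bond orders sum to 2 (valence 4) → 2 H
  atom 15: C, bond orders sum to 2 (valence 4) → 2 H
  atom 16: C, bond orders sum to 1 (valence 4) → 3 H
Totals → C:13, H:16, O:3.
In Hill order: C13H16O3.

C13H16O3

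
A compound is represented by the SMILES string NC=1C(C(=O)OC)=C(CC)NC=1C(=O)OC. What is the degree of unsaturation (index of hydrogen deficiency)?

5

Molecular formula: C10H14N2O4.
DoU = (2C + 2 + N − H − X) / 2, where X is the halogen count and O/S are ignored.
    = (2·10 + 2 + 2 − 14 − 0) / 2 = 10 / 2 = 5.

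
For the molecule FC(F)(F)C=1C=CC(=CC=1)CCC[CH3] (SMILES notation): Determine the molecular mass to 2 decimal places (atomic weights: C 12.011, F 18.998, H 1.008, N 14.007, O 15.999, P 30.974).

202.22 g/mol

First, the molecular formula is C11H13F3 (counting implicit H from valence).
  C: 11 × 12.011 = 132.121
  F: 3 × 18.998 = 56.994
  H: 13 × 1.008 = 13.104
Sum: 11×12.011 + 3×18.998 + 13×1.008 = 202.219 → 202.22 g/mol.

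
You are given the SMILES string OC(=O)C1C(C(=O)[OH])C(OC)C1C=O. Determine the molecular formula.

Walk through each heavy atom and fill implicit hydrogens from standard valence (C 4, N 3, O 2, S 2, halogen 1):
  atom 1: O, bond orders sum to 1 (valence 2) → 1 H
  atom 2: C, bond orders sum to 4 (valence 4) → 0 H
  atom 3: O, bond orders sum to 2 (valence 2) → 0 H
  atom 4: C, bond orders sum to 3 (valence 4) → 1 H
  atom 5: C, bond orders sum to 3 (valence 4) → 1 H
  atom 6: C, bond orders sum to 4 (valence 4) → 0 H
  atom 7: O, bond orders sum to 2 (valence 2) → 0 H
  atom 8: O with explicit H count 1
  atom 9: C, bond orders sum to 3 (valence 4) → 1 H
  atom 10: O, bond orders sum to 2 (valence 2) → 0 H
  atom 11: C, bond orders sum to 1 (valence 4) → 3 H
  atom 12: C, bond orders sum to 3 (valence 4) → 1 H
  atom 13: C, bond orders sum to 3 (valence 4) → 1 H
  atom 14: O, bond orders sum to 2 (valence 2) → 0 H
Totals → C:8, H:10, O:6.

C8H10O6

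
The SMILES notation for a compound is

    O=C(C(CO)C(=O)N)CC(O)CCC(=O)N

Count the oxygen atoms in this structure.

5

Scan the SMILES for O atoms (remember two-letter symbols like Cl and Br are single atoms).
Oxygen count: 5.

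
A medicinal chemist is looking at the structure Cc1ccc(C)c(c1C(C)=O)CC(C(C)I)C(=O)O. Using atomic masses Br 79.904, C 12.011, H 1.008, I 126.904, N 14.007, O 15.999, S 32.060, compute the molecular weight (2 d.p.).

First, the molecular formula is C15H19IO3 (counting implicit H from valence).
  C: 15 × 12.011 = 180.165
  H: 19 × 1.008 = 19.152
  I: 1 × 126.904 = 126.904
  O: 3 × 15.999 = 47.997
Sum: 15×12.011 + 19×1.008 + 1×126.904 + 3×15.999 = 374.218 → 374.22 g/mol.

374.22 g/mol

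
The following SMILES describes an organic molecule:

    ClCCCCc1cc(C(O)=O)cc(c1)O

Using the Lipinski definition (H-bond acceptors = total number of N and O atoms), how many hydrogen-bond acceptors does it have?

3

N atoms: 0; O atoms: 3.
Lipinski HBA = 0 + 3 = 3.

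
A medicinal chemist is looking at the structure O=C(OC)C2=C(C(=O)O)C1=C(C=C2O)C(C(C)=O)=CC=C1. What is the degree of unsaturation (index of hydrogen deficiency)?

Degree of unsaturation = (number of rings) + (number of π bonds).
Ring closures in the SMILES: 2.
π bonds: 8 double bonds (each 1 DoU) → 8 DoU from unsaturation.
Total DoU = 2 + 8 = 10.

10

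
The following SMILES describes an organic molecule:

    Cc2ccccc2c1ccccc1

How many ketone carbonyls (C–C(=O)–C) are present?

Scan the SMILES for the ketone motif — none present.

0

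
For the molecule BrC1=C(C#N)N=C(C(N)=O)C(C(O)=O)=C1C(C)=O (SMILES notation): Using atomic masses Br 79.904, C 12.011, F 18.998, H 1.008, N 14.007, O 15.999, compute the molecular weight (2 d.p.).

First, the molecular formula is C10H6BrN3O4 (counting implicit H from valence).
  Br: 1 × 79.904 = 79.904
  C: 10 × 12.011 = 120.110
  H: 6 × 1.008 = 6.048
  N: 3 × 14.007 = 42.021
  O: 4 × 15.999 = 63.996
Sum: 1×79.904 + 10×12.011 + 6×1.008 + 3×14.007 + 4×15.999 = 312.079 → 312.08 g/mol.

312.08 g/mol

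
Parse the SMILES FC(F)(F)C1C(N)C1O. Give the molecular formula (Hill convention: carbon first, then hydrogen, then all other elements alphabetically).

Walk through each heavy atom and fill implicit hydrogens from standard valence (C 4, N 3, O 2, S 2, halogen 1):
  atom 1: F (halogen, monovalent) → 0 H
  atom 2: C, bond orders sum to 4 (valence 4) → 0 H
  atom 3: F (halogen, monovalent) → 0 H
  atom 4: F (halogen, monovalent) → 0 H
  atom 5: C, bond orders sum to 3 (valence 4) → 1 H
  atom 6: C, bond orders sum to 3 (valence 4) → 1 H
  atom 7: N, bond orders sum to 1 (valence 3) → 2 H
  atom 8: C, bond orders sum to 3 (valence 4) → 1 H
  atom 9: O, bond orders sum to 1 (valence 2) → 1 H
Totals → C:4, H:6, F:3, N:1, O:1.
In Hill order: C4H6F3NO.

C4H6F3NO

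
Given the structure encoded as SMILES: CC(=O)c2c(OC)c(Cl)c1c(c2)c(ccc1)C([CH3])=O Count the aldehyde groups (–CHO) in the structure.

0

Scan the SMILES for the aldehyde motif — none present.
Groups that are present: 1 ether, 2 ketone.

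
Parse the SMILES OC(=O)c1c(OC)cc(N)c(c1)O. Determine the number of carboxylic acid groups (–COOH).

The carboxylic acid motif appears at heavy-atom position 2 in the SMILES.
Other groups present: 1 ether, 1 hydroxyl, 1 primary amine.
Carboxylic acid count: 1.

1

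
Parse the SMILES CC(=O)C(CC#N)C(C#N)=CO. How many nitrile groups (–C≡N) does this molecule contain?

2

The nitrile motif appears at heavy-atom positions 6, 9 in the SMILES.
Other groups present: 1 alkene, 1 hydroxyl, 1 ketone.
Nitrile count: 2.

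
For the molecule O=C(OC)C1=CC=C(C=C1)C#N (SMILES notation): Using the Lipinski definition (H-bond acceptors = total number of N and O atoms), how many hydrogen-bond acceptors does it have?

3

N atoms: 1; O atoms: 2.
Lipinski HBA = 1 + 2 = 3.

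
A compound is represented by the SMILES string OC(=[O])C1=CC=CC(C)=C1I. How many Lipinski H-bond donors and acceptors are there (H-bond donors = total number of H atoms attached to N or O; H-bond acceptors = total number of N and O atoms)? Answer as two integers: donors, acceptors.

1, 2

Donors: find every N or O and count the H atoms it carries.
  atom 1 (O): bond orders sum to 1 → 1 H
  atom 3 (O): bond orders sum to 2 → 0 H
Lipinski HBD = 1.
Acceptors: N atoms = 0, O atoms = 2 → HBA = 2.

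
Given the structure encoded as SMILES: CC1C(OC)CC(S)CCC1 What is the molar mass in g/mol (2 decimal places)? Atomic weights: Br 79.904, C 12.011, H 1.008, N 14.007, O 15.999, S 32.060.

First, the molecular formula is C9H18OS (counting implicit H from valence).
  C: 9 × 12.011 = 108.099
  H: 18 × 1.008 = 18.144
  O: 1 × 15.999 = 15.999
  S: 1 × 32.060 = 32.060
Sum: 9×12.011 + 18×1.008 + 1×15.999 + 1×32.060 = 174.302 → 174.30 g/mol.

174.30 g/mol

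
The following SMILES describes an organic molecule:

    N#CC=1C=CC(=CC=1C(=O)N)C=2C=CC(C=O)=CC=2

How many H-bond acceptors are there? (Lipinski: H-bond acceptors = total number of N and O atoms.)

N atoms: 2; O atoms: 2.
Lipinski HBA = 2 + 2 = 4.

4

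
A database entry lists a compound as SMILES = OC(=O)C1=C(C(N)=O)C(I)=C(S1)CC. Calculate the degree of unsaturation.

Degree of unsaturation = (number of rings) + (number of π bonds).
Ring closures in the SMILES: 1.
π bonds: 4 double bonds (each 1 DoU) → 4 DoU from unsaturation.
Total DoU = 1 + 4 = 5.

5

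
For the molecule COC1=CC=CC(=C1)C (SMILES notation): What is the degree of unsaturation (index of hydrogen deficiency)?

4

Molecular formula: C8H10O.
DoU = (2C + 2 + N − H − X) / 2, where X is the halogen count and O/S are ignored.
    = (2·8 + 2 + 0 − 10 − 0) / 2 = 8 / 2 = 4.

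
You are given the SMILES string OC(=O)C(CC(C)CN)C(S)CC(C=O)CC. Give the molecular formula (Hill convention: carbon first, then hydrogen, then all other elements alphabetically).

Walk through each heavy atom and fill implicit hydrogens from standard valence (C 4, N 3, O 2, S 2, halogen 1):
  atom 1: O, bond orders sum to 1 (valence 2) → 1 H
  atom 2: C, bond orders sum to 4 (valence 4) → 0 H
  atom 3: O, bond orders sum to 2 (valence 2) → 0 H
  atom 4: C, bond orders sum to 3 (valence 4) → 1 H
  atom 5: C, bond orders sum to 2 (valence 4) → 2 H
  atom 6: C, bond orders sum to 3 (valence 4) → 1 H
  atom 7: C, bond orders sum to 1 (valence 4) → 3 H
  atom 8: C, bond orders sum to 2 (valence 4) → 2 H
  atom 9: N, bond orders sum to 1 (valence 3) → 2 H
  atom 10: C, bond orders sum to 3 (valence 4) → 1 H
  atom 11: S, bond orders sum to 1 (valence 2) → 1 H
  atom 12: C, bond orders sum to 2 (valence 4) → 2 H
  atom 13: C, bond orders sum to 3 (valence 4) → 1 H
  atom 14: C, bond orders sum to 3 (valence 4) → 1 H
  atom 15: O, bond orders sum to 2 (valence 2) → 0 H
  atom 16: C, bond orders sum to 2 (valence 4) → 2 H
  atom 17: C, bond orders sum to 1 (valence 4) → 3 H
Totals → C:12, H:23, N:1, O:3, S:1.

C12H23NO3S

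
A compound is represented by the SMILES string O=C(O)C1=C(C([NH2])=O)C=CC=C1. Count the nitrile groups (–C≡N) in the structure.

0

Scan the SMILES for the nitrile motif — none present.
Groups that are present: 1 amide, 1 carboxylic acid.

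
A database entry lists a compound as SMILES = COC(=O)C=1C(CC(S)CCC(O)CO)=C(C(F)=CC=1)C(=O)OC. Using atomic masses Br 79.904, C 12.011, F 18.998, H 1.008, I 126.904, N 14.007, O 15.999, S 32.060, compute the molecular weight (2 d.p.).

360.40 g/mol

First, the molecular formula is C16H21FO6S (counting implicit H from valence).
  C: 16 × 12.011 = 192.176
  F: 1 × 18.998 = 18.998
  H: 21 × 1.008 = 21.168
  O: 6 × 15.999 = 95.994
  S: 1 × 32.060 = 32.060
Sum: 16×12.011 + 1×18.998 + 21×1.008 + 6×15.999 + 1×32.060 = 360.396 → 360.40 g/mol.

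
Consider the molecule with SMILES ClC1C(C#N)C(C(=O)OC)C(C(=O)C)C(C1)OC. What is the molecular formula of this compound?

Walk through each heavy atom and fill implicit hydrogens from standard valence (C 4, N 3, O 2, S 2, halogen 1):
  atom 1: Cl (halogen, monovalent) → 0 H
  atom 2: C, bond orders sum to 3 (valence 4) → 1 H
  atom 3: C, bond orders sum to 3 (valence 4) → 1 H
  atom 4: C, bond orders sum to 4 (valence 4) → 0 H
  atom 5: N, bond orders sum to 3 (valence 3) → 0 H
  atom 6: C, bond orders sum to 3 (valence 4) → 1 H
  atom 7: C, bond orders sum to 4 (valence 4) → 0 H
  atom 8: O, bond orders sum to 2 (valence 2) → 0 H
  atom 9: O, bond orders sum to 2 (valence 2) → 0 H
  atom 10: C, bond orders sum to 1 (valence 4) → 3 H
  atom 11: C, bond orders sum to 3 (valence 4) → 1 H
  atom 12: C, bond orders sum to 4 (valence 4) → 0 H
  atom 13: O, bond orders sum to 2 (valence 2) → 0 H
  atom 14: C, bond orders sum to 1 (valence 4) → 3 H
  atom 15: C, bond orders sum to 3 (valence 4) → 1 H
  atom 16: C, bond orders sum to 2 (valence 4) → 2 H
  atom 17: O, bond orders sum to 2 (valence 2) → 0 H
  atom 18: C, bond orders sum to 1 (valence 4) → 3 H
Totals → C:12, H:16, Cl:1, N:1, O:4.

C12H16ClNO4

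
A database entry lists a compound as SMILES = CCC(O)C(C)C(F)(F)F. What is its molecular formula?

Walk through each heavy atom and fill implicit hydrogens from standard valence (C 4, N 3, O 2, S 2, halogen 1):
  atom 1: C, bond orders sum to 1 (valence 4) → 3 H
  atom 2: C, bond orders sum to 2 (valence 4) → 2 H
  atom 3: C, bond orders sum to 3 (valence 4) → 1 H
  atom 4: O, bond orders sum to 1 (valence 2) → 1 H
  atom 5: C, bond orders sum to 3 (valence 4) → 1 H
  atom 6: C, bond orders sum to 1 (valence 4) → 3 H
  atom 7: C, bond orders sum to 4 (valence 4) → 0 H
  atom 8: F (halogen, monovalent) → 0 H
  atom 9: F (halogen, monovalent) → 0 H
  atom 10: F (halogen, monovalent) → 0 H
Totals → C:6, H:11, F:3, O:1.
In Hill order: C6H11F3O.

C6H11F3O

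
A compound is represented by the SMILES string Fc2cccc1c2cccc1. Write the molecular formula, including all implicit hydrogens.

Walk through each heavy atom and fill implicit hydrogens from standard valence (C 4, N 3, O 2, S 2, halogen 1); for lowercase aromatic atoms, an aromatic c carries 1 H when it has two neighbours and 0 H with three, and aromatic n carries 0 H:
  atom 1: F (halogen, monovalent) → 0 H
  atom 2: aromatic c, 3 neighbours → 0 H
  atom 3: aromatic c, 2 neighbours → 1 H
  atom 4: aromatic c, 2 neighbours → 1 H
  atom 5: aromatic c, 2 neighbours → 1 H
  atom 6: aromatic c, 3 neighbours → 0 H
  atom 7: aromatic c, 3 neighbours → 0 H
  atom 8: aromatic c, 2 neighbours → 1 H
  atom 9: aromatic c, 2 neighbours → 1 H
  atom 10: aromatic c, 2 neighbours → 1 H
  atom 11: aromatic c, 2 neighbours → 1 H
Totals → C:10, H:7, F:1.

C10H7F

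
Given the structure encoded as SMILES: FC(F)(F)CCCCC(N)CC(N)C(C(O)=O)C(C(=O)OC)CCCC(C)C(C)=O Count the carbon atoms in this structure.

Count every carbon token in the SMILES (each C, including those in ring-closure positions and inside branches).
Carbon count: 20.

20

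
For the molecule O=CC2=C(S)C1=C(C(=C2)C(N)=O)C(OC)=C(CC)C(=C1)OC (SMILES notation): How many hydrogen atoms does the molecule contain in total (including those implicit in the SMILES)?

Walk through each heavy atom and fill implicit hydrogens from standard valence (C 4, N 3, O 2, S 2, halogen 1):
  atom 1: O, bond orders sum to 2 (valence 2) → 0 H
  atom 2: C, bond orders sum to 3 (valence 4) → 1 H
  atom 3: C, bond orders sum to 4 (valence 4) → 0 H
  atom 4: C, bond orders sum to 4 (valence 4) → 0 H
  atom 5: S, bond orders sum to 1 (valence 2) → 1 H
  atom 6: C, bond orders sum to 4 (valence 4) → 0 H
  atom 7: C, bond orders sum to 4 (valence 4) → 0 H
  atom 8: C, bond orders sum to 4 (valence 4) → 0 H
  atom 9: C, bond orders sum to 3 (valence 4) → 1 H
  atom 10: C, bond orders sum to 4 (valence 4) → 0 H
  atom 11: N, bond orders sum to 1 (valence 3) → 2 H
  atom 12: O, bond orders sum to 2 (valence 2) → 0 H
  atom 13: C, bond orders sum to 4 (valence 4) → 0 H
  atom 14: O, bond orders sum to 2 (valence 2) → 0 H
  atom 15: C, bond orders sum to 1 (valence 4) → 3 H
  atom 16: C, bond orders sum to 4 (valence 4) → 0 H
  atom 17: C, bond orders sum to 2 (valence 4) → 2 H
  atom 18: C, bond orders sum to 1 (valence 4) → 3 H
  atom 19: C, bond orders sum to 4 (valence 4) → 0 H
  atom 20: C, bond orders sum to 3 (valence 4) → 1 H
  atom 21: O, bond orders sum to 2 (valence 2) → 0 H
  atom 22: C, bond orders sum to 1 (valence 4) → 3 H
Total hydrogens: 17.

17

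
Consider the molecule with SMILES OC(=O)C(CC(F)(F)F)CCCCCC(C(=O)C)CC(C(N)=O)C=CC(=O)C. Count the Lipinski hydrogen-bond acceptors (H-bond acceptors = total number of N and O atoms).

6

N atoms: 1; O atoms: 5.
Lipinski HBA = 1 + 5 = 6.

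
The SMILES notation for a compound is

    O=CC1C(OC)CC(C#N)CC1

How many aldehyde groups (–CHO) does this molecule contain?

The aldehyde motif appears at heavy-atom position 2 in the SMILES.
Other groups present: 1 ether, 1 nitrile.
Aldehyde count: 1.

1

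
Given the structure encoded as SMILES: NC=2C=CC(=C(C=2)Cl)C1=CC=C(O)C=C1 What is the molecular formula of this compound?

Walk through each heavy atom and fill implicit hydrogens from standard valence (C 4, N 3, O 2, S 2, halogen 1):
  atom 1: N, bond orders sum to 1 (valence 3) → 2 H
  atom 2: C, bond orders sum to 4 (valence 4) → 0 H
  atom 3: C, bond orders sum to 3 (valence 4) → 1 H
  atom 4: C, bond orders sum to 3 (valence 4) → 1 H
  atom 5: C, bond orders sum to 4 (valence 4) → 0 H
  atom 6: C, bond orders sum to 4 (valence 4) → 0 H
  atom 7: C, bond orders sum to 3 (valence 4) → 1 H
  atom 8: Cl (halogen, monovalent) → 0 H
  atom 9: C, bond orders sum to 4 (valence 4) → 0 H
  atom 10: C, bond orders sum to 3 (valence 4) → 1 H
  atom 11: C, bond orders sum to 3 (valence 4) → 1 H
  atom 12: C, bond orders sum to 4 (valence 4) → 0 H
  atom 13: O, bond orders sum to 1 (valence 2) → 1 H
  atom 14: C, bond orders sum to 3 (valence 4) → 1 H
  atom 15: C, bond orders sum to 3 (valence 4) → 1 H
Totals → C:12, H:10, Cl:1, N:1, O:1.
In Hill order: C12H10ClNO.

C12H10ClNO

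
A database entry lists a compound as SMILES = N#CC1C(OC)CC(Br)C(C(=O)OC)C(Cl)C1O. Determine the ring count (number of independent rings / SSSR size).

1

In SMILES, each pair of matching ring-closure digits denotes one ring-closing bond; the number of such bonds equals the number of independent rings.
Ring-closure bonds here: 1.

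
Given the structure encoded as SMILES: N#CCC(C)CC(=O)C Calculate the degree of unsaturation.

3

Molecular formula: C7H11NO.
DoU = (2C + 2 + N − H − X) / 2, where X is the halogen count and O/S are ignored.
    = (2·7 + 2 + 1 − 11 − 0) / 2 = 6 / 2 = 3.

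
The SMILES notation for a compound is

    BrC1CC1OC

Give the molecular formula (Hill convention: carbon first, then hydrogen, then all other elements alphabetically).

Walk through each heavy atom and fill implicit hydrogens from standard valence (C 4, N 3, O 2, S 2, halogen 1):
  atom 1: Br (halogen, monovalent) → 0 H
  atom 2: C, bond orders sum to 3 (valence 4) → 1 H
  atom 3: C, bond orders sum to 2 (valence 4) → 2 H
  atom 4: C, bond orders sum to 3 (valence 4) → 1 H
  atom 5: O, bond orders sum to 2 (valence 2) → 0 H
  atom 6: C, bond orders sum to 1 (valence 4) → 3 H
Totals → C:4, H:7, Br:1, O:1.

C4H7BrO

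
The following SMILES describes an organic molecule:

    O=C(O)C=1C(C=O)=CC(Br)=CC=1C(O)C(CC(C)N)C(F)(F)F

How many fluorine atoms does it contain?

Scan the SMILES for F atoms (remember two-letter symbols like Cl and Br are single atoms).
Fluorine count: 3.

3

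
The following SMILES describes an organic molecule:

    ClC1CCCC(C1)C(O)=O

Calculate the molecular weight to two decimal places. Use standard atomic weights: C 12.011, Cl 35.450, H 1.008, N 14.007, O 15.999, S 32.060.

162.61 g/mol

First, the molecular formula is C7H11ClO2 (counting implicit H from valence).
  C: 7 × 12.011 = 84.077
  Cl: 1 × 35.450 = 35.450
  H: 11 × 1.008 = 11.088
  O: 2 × 15.999 = 31.998
Sum: 7×12.011 + 1×35.450 + 11×1.008 + 2×15.999 = 162.613 → 162.61 g/mol.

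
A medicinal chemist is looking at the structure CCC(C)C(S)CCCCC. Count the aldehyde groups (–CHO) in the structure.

0

Scan the SMILES for the aldehyde motif — none present.
Groups that are present: 1 thiol.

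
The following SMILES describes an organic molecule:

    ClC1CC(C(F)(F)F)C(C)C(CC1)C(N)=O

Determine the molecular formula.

Walk through each heavy atom and fill implicit hydrogens from standard valence (C 4, N 3, O 2, S 2, halogen 1):
  atom 1: Cl (halogen, monovalent) → 0 H
  atom 2: C, bond orders sum to 3 (valence 4) → 1 H
  atom 3: C, bond orders sum to 2 (valence 4) → 2 H
  atom 4: C, bond orders sum to 3 (valence 4) → 1 H
  atom 5: C, bond orders sum to 4 (valence 4) → 0 H
  atom 6: F (halogen, monovalent) → 0 H
  atom 7: F (halogen, monovalent) → 0 H
  atom 8: F (halogen, monovalent) → 0 H
  atom 9: C, bond orders sum to 3 (valence 4) → 1 H
  atom 10: C, bond orders sum to 1 (valence 4) → 3 H
  atom 11: C, bond orders sum to 3 (valence 4) → 1 H
  atom 12: C, bond orders sum to 2 (valence 4) → 2 H
  atom 13: C, bond orders sum to 2 (valence 4) → 2 H
  atom 14: C, bond orders sum to 4 (valence 4) → 0 H
  atom 15: N, bond orders sum to 1 (valence 3) → 2 H
  atom 16: O, bond orders sum to 2 (valence 2) → 0 H
Totals → C:10, H:15, Cl:1, F:3, N:1, O:1.

C10H15ClF3NO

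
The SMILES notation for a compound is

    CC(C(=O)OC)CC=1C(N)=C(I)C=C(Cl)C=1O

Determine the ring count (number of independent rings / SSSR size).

1

In SMILES, each pair of matching ring-closure digits denotes one ring-closing bond; the number of such bonds equals the number of independent rings.
Ring-closure bonds here: 1.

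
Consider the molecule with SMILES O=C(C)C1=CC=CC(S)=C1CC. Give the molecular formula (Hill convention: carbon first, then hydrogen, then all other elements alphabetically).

C10H12OS

Walk through each heavy atom and fill implicit hydrogens from standard valence (C 4, N 3, O 2, S 2, halogen 1):
  atom 1: O, bond orders sum to 2 (valence 2) → 0 H
  atom 2: C, bond orders sum to 4 (valence 4) → 0 H
  atom 3: C, bond orders sum to 1 (valence 4) → 3 H
  atom 4: C, bond orders sum to 4 (valence 4) → 0 H
  atom 5: C, bond orders sum to 3 (valence 4) → 1 H
  atom 6: C, bond orders sum to 3 (valence 4) → 1 H
  atom 7: C, bond orders sum to 3 (valence 4) → 1 H
  atom 8: C, bond orders sum to 4 (valence 4) → 0 H
  atom 9: S, bond orders sum to 1 (valence 2) → 1 H
  atom 10: C, bond orders sum to 4 (valence 4) → 0 H
  atom 11: C, bond orders sum to 2 (valence 4) → 2 H
  atom 12: C, bond orders sum to 1 (valence 4) → 3 H
Totals → C:10, H:12, O:1, S:1.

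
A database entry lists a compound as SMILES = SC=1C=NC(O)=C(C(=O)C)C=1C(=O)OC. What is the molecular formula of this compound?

C9H9NO4S

Walk through each heavy atom and fill implicit hydrogens from standard valence (C 4, N 3, O 2, S 2, halogen 1):
  atom 1: S, bond orders sum to 1 (valence 2) → 1 H
  atom 2: C, bond orders sum to 4 (valence 4) → 0 H
  atom 3: C, bond orders sum to 3 (valence 4) → 1 H
  atom 4: N, bond orders sum to 3 (valence 3) → 0 H
  atom 5: C, bond orders sum to 4 (valence 4) → 0 H
  atom 6: O, bond orders sum to 1 (valence 2) → 1 H
  atom 7: C, bond orders sum to 4 (valence 4) → 0 H
  atom 8: C, bond orders sum to 4 (valence 4) → 0 H
  atom 9: O, bond orders sum to 2 (valence 2) → 0 H
  atom 10: C, bond orders sum to 1 (valence 4) → 3 H
  atom 11: C, bond orders sum to 4 (valence 4) → 0 H
  atom 12: C, bond orders sum to 4 (valence 4) → 0 H
  atom 13: O, bond orders sum to 2 (valence 2) → 0 H
  atom 14: O, bond orders sum to 2 (valence 2) → 0 H
  atom 15: C, bond orders sum to 1 (valence 4) → 3 H
Totals → C:9, H:9, N:1, O:4, S:1.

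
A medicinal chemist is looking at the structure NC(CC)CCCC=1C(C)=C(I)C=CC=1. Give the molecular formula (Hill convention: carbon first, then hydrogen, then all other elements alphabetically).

C13H20IN

Walk through each heavy atom and fill implicit hydrogens from standard valence (C 4, N 3, O 2, S 2, halogen 1):
  atom 1: N, bond orders sum to 1 (valence 3) → 2 H
  atom 2: C, bond orders sum to 3 (valence 4) → 1 H
  atom 3: C, bond orders sum to 2 (valence 4) → 2 H
  atom 4: C, bond orders sum to 1 (valence 4) → 3 H
  atom 5: C, bond orders sum to 2 (valence 4) → 2 H
  atom 6: C, bond orders sum to 2 (valence 4) → 2 H
  atom 7: C, bond orders sum to 2 (valence 4) → 2 H
  atom 8: C, bond orders sum to 4 (valence 4) → 0 H
  atom 9: C, bond orders sum to 4 (valence 4) → 0 H
  atom 10: C, bond orders sum to 1 (valence 4) → 3 H
  atom 11: C, bond orders sum to 4 (valence 4) → 0 H
  atom 12: I (halogen, monovalent) → 0 H
  atom 13: C, bond orders sum to 3 (valence 4) → 1 H
  atom 14: C, bond orders sum to 3 (valence 4) → 1 H
  atom 15: C, bond orders sum to 3 (valence 4) → 1 H
Totals → C:13, H:20, I:1, N:1.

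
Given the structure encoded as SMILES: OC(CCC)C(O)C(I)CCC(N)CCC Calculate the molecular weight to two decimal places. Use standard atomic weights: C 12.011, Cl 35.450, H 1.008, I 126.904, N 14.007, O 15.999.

343.25 g/mol

First, the molecular formula is C12H26INO2 (counting implicit H from valence).
  C: 12 × 12.011 = 144.132
  H: 26 × 1.008 = 26.208
  I: 1 × 126.904 = 126.904
  N: 1 × 14.007 = 14.007
  O: 2 × 15.999 = 31.998
Sum: 12×12.011 + 26×1.008 + 1×126.904 + 1×14.007 + 2×15.999 = 343.249 → 343.25 g/mol.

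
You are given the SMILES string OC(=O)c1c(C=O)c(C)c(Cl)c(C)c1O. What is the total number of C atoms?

Count every carbon token in the SMILES (each C, including those in ring-closure positions and inside branches).
Carbon count: 10.

10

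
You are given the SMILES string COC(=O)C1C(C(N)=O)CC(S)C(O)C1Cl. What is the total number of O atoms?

4

Scan the SMILES for O atoms (remember two-letter symbols like Cl and Br are single atoms).
Oxygen count: 4.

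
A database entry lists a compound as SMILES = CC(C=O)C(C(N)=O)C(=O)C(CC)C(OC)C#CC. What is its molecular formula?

C14H21NO4

Walk through each heavy atom and fill implicit hydrogens from standard valence (C 4, N 3, O 2, S 2, halogen 1):
  atom 1: C, bond orders sum to 1 (valence 4) → 3 H
  atom 2: C, bond orders sum to 3 (valence 4) → 1 H
  atom 3: C, bond orders sum to 3 (valence 4) → 1 H
  atom 4: O, bond orders sum to 2 (valence 2) → 0 H
  atom 5: C, bond orders sum to 3 (valence 4) → 1 H
  atom 6: C, bond orders sum to 4 (valence 4) → 0 H
  atom 7: N, bond orders sum to 1 (valence 3) → 2 H
  atom 8: O, bond orders sum to 2 (valence 2) → 0 H
  atom 9: C, bond orders sum to 4 (valence 4) → 0 H
  atom 10: O, bond orders sum to 2 (valence 2) → 0 H
  atom 11: C, bond orders sum to 3 (valence 4) → 1 H
  atom 12: C, bond orders sum to 2 (valence 4) → 2 H
  atom 13: C, bond orders sum to 1 (valence 4) → 3 H
  atom 14: C, bond orders sum to 3 (valence 4) → 1 H
  atom 15: O, bond orders sum to 2 (valence 2) → 0 H
  atom 16: C, bond orders sum to 1 (valence 4) → 3 H
  atom 17: C, bond orders sum to 4 (valence 4) → 0 H
  atom 18: C, bond orders sum to 4 (valence 4) → 0 H
  atom 19: C, bond orders sum to 1 (valence 4) → 3 H
Totals → C:14, H:21, N:1, O:4.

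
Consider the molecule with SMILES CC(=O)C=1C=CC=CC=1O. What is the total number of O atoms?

2

Scan the SMILES for O atoms (remember two-letter symbols like Cl and Br are single atoms).
Oxygen count: 2.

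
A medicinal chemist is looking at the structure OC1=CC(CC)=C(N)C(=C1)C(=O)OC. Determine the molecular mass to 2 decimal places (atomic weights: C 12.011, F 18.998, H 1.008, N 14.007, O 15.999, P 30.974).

195.22 g/mol

First, the molecular formula is C10H13NO3 (counting implicit H from valence).
  C: 10 × 12.011 = 120.110
  H: 13 × 1.008 = 13.104
  N: 1 × 14.007 = 14.007
  O: 3 × 15.999 = 47.997
Sum: 10×12.011 + 13×1.008 + 1×14.007 + 3×15.999 = 195.218 → 195.22 g/mol.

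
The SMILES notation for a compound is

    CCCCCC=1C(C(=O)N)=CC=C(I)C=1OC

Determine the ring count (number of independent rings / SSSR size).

In SMILES, each pair of matching ring-closure digits denotes one ring-closing bond; the number of such bonds equals the number of independent rings.
Ring-closure bonds here: 1.

1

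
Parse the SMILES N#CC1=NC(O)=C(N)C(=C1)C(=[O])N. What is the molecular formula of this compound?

C7H6N4O2

Walk through each heavy atom and fill implicit hydrogens from standard valence (C 4, N 3, O 2, S 2, halogen 1):
  atom 1: N, bond orders sum to 3 (valence 3) → 0 H
  atom 2: C, bond orders sum to 4 (valence 4) → 0 H
  atom 3: C, bond orders sum to 4 (valence 4) → 0 H
  atom 4: N, bond orders sum to 3 (valence 3) → 0 H
  atom 5: C, bond orders sum to 4 (valence 4) → 0 H
  atom 6: O, bond orders sum to 1 (valence 2) → 1 H
  atom 7: C, bond orders sum to 4 (valence 4) → 0 H
  atom 8: N, bond orders sum to 1 (valence 3) → 2 H
  atom 9: C, bond orders sum to 4 (valence 4) → 0 H
  atom 10: C, bond orders sum to 3 (valence 4) → 1 H
  atom 11: C, bond orders sum to 4 (valence 4) → 0 H
  atom 12: O with explicit H count 0
  atom 13: N, bond orders sum to 1 (valence 3) → 2 H
Totals → C:7, H:6, N:4, O:2.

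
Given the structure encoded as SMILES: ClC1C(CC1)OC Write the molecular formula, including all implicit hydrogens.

Walk through each heavy atom and fill implicit hydrogens from standard valence (C 4, N 3, O 2, S 2, halogen 1):
  atom 1: Cl (halogen, monovalent) → 0 H
  atom 2: C, bond orders sum to 3 (valence 4) → 1 H
  atom 3: C, bond orders sum to 3 (valence 4) → 1 H
  atom 4: C, bond orders sum to 2 (valence 4) → 2 H
  atom 5: C, bond orders sum to 2 (valence 4) → 2 H
  atom 6: O, bond orders sum to 2 (valence 2) → 0 H
  atom 7: C, bond orders sum to 1 (valence 4) → 3 H
Totals → C:5, H:9, Cl:1, O:1.

C5H9ClO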